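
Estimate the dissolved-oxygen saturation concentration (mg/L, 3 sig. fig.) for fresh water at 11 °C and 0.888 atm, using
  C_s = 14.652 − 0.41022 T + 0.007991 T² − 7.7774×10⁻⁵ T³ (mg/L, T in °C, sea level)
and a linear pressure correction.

C_s ≈ 9.77 mg/L

At sea level: C_s = 14.652 − 0.41022×11 + 0.007991×11² − 7.7774×10⁻⁵×11³ = 11.00 mg/L.
Pressure correction: C_s' = 11.00 × 0.888 = 9.771 mg/L.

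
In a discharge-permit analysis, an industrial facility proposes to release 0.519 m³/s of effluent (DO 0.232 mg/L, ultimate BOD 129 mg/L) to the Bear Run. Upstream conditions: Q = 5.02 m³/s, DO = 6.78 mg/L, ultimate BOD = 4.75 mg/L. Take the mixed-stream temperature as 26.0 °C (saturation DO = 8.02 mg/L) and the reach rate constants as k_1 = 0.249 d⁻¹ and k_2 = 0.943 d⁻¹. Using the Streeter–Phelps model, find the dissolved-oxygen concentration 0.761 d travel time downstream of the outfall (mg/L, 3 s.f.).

Mixed DO = (5.02×6.78 + 0.519×0.232)/(5.02+0.519) = 34.16/5.539 = 6.166 mg/L.
Mixed L₀ = (5.02×4.75 + 0.519×129)/(5.539) = 90.80/5.539 = 16.39 mg/L.
Initial deficit D₀ = C_s − DO₀ = 8.02 − 6.166 = 1.854 mg/L.
D(0.761) = [0.249×16.39/(0.943−0.249)](e^(−0.249×0.761) − e^(−0.943×0.761)) + 1.854 e^(−0.943×0.761)
= 5.881 × (0.8274 − 0.4879) + 1.854 × 0.4879 = 2.901 mg/L.
DO = 8.02 − 2.901 = 5.119 mg/L.

DO ≈ 5.12 mg/L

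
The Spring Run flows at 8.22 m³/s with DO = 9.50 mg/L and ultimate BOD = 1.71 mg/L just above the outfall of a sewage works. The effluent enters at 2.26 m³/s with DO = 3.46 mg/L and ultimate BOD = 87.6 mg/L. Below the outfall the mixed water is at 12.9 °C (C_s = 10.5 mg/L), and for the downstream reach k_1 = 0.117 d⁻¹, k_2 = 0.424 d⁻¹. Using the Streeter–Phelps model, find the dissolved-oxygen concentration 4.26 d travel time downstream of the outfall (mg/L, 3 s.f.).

DO ≈ 6.70 mg/L

Mixed DO = (8.22×9.50 + 2.26×3.46)/(8.22+2.26) = 85.91/10.48 = 8.197 mg/L.
Mixed L₀ = (8.22×1.71 + 2.26×87.6)/(10.48) = 212.0/10.48 = 20.23 mg/L.
Initial deficit D₀ = C_s − DO₀ = 10.5 − 8.197 = 2.303 mg/L.
D(4.26) = [0.117×20.23/(0.424−0.117)](e^(−0.117×4.26) − e^(−0.424×4.26)) + 2.303 e^(−0.424×4.26)
= 7.711 × (0.6075 − 0.1643) + 2.303 × 0.1643 = 3.796 mg/L.
DO = 10.5 − 3.796 = 6.704 mg/L.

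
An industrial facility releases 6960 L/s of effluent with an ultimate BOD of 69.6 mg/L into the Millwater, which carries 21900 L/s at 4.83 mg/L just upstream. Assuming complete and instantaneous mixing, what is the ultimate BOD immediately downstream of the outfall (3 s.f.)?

20.5 mg/L

Flow-weighted mixing: C = (Q_r C_r + Q_w C_w)/(Q_r + Q_w)
= (21900×4.83 + 6960×69.6)/(21900 + 6960) = 590200/28860 = 20.45 mg/L.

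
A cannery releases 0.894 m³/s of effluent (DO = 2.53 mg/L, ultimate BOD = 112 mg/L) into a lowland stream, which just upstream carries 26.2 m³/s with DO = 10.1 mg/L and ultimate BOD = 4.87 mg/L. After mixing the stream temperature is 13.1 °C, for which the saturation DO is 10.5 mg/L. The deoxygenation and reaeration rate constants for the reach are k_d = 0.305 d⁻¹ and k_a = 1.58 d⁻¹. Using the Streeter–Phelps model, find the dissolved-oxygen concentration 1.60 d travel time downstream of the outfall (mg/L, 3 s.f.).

Mixed DO = (26.2×10.1 + 0.894×2.53)/(26.2+0.894) = 266.9/27.09 = 9.850 mg/L.
Mixed L₀ = (26.2×4.87 + 0.894×112)/(27.09) = 227.7/27.09 = 8.405 mg/L.
Initial deficit D₀ = C_s − DO₀ = 10.5 − 9.850 = 0.6498 mg/L.
D(1.60) = [0.305×8.405/(1.58−0.305)](e^(−0.305×1.60) − e^(−1.58×1.60)) + 0.6498 e^(−1.58×1.60)
= 2.011 × (0.6139 − 0.07982) + 0.6498 × 0.07982 = 1.126 mg/L.
DO = 10.5 − 1.126 = 9.374 mg/L.

DO ≈ 9.37 mg/L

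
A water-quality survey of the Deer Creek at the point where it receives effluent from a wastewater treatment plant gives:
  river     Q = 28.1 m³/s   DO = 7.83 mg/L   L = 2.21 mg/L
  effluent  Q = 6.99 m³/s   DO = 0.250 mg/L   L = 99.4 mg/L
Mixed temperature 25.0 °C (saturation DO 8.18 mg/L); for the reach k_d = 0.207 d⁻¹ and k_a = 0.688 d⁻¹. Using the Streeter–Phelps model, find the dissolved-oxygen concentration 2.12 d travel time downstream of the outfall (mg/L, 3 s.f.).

DO ≈ 3.92 mg/L

Mixed DO = (28.1×7.83 + 6.99×0.250)/(28.1+6.99) = 221.8/35.09 = 6.320 mg/L.
Mixed L₀ = (28.1×2.21 + 6.99×99.4)/(35.09) = 756.9/35.09 = 21.57 mg/L.
Initial deficit D₀ = C_s − DO₀ = 8.18 − 6.320 = 1.860 mg/L.
D(2.12) = [0.207×21.57/(0.688−0.207)](e^(−0.207×2.12) − e^(−0.688×2.12)) + 1.860 e^(−0.688×2.12)
= 9.283 × (0.6448 − 0.2326) + 1.860 × 0.2326 = 4.259 mg/L.
DO = 8.18 − 4.259 = 3.921 mg/L.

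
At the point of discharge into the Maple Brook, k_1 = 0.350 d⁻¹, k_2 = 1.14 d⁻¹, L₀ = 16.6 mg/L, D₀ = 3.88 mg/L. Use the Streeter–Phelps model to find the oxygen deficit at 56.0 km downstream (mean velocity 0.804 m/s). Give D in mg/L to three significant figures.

D ≈ 4.16 mg/L

Travel time t = x/v = 56.0 km / (0.804 m/s) = 56000 m / 0.804 m/s = 69650 s = 0.8062 d.
k_1 L₀/(k_2−k_1) = 0.350×16.6/(1.14−0.350) = 5.810/0.7900 = 7.354 mg/L.
e^(−k_1 t) = e^(−0.350×0.8062) = 0.7542; e^(−k_2 t) = e^(−1.14×0.8062) = 0.3989.
D = 7.354 × (0.7542 − 0.3989) + 3.88 × 0.3989 = 2.613 + 1.548 = 4.160 mg/L.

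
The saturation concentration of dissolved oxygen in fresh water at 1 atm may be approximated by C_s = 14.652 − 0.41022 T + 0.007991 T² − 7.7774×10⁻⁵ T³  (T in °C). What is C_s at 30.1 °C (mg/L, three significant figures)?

C_s = 14.652 − 0.41022×30.1 + 0.007991×30.1² − 7.7774×10⁻⁵×30.1³ = 7.423 mg/L.

C_s ≈ 7.42 mg/L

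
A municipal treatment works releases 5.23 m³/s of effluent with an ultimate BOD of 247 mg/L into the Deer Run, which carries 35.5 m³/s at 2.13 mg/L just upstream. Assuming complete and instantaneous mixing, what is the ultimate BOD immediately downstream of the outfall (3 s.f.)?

Flow-weighted mixing: C = (Q_r C_r + Q_w C_w)/(Q_r + Q_w)
= (35.5×2.13 + 5.23×247)/(35.5 + 5.23) = 1367/40.73 = 33.57 mg/L.

33.6 mg/L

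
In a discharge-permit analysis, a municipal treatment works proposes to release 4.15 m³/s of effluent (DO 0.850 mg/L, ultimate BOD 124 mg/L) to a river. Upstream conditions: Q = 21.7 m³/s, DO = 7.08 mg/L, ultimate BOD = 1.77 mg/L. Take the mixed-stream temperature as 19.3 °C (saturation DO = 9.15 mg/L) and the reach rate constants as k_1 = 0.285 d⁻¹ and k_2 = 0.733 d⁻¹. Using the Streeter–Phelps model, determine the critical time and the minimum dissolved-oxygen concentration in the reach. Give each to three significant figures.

Mixed DO = (21.7×7.08 + 4.15×0.850)/(21.7+4.15) = 157.2/25.85 = 6.080 mg/L.
Mixed L₀ = (21.7×1.77 + 4.15×124)/(25.85) = 553.0/25.85 = 21.39 mg/L.
Initial deficit D₀ = C_s − DO₀ = 9.15 − 6.080 = 3.070 mg/L.
t_c = (1/0.4480) ln[(0.733/0.285)(1 − 3.070×0.4480/(0.285×21.39))] = 2.232 × ln(1.992) = 1.538 d.
D_c = (0.285/0.733) × 21.39 × e^(−0.285×1.538) = 0.3888 × 21.39 × 0.6451 = 5.366 mg/L.
Minimum DO = 9.15 − 5.366 = 3.784 mg/L.

t_c ≈ 1.54 d; minimum DO ≈ 3.78 mg/L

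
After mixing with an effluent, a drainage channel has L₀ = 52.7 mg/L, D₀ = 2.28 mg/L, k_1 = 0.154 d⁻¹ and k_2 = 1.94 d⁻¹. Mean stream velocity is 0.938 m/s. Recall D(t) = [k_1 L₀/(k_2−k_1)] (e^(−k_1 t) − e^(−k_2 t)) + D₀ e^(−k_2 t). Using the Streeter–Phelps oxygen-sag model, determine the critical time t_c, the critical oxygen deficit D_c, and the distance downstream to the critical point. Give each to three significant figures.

t_c = [1/(k_2−k_1)] ln[(k_2/k_1)(1 − D₀(k_2−k_1)/(k_1 L₀))]
= [1/(1.94−0.154)] ln[(1.94/0.154)(1 − 2.28×1.786/(0.154×52.7))]
= (1/1.786) ln[12.60 × 0.4983] = 0.5599 × ln(6.277) = 0.5599 × 1.837 = 1.028 d.
L(t_c) = L₀ e^(−k_1 t_c) = 52.7 × 0.8535 = 44.98 mg/L, and at the critical point k_2 D_c = k_1 L, so D_c = (0.154/1.94) × 44.98 = 3.571 mg/L.
x_c = v t_c = 0.938 m/s × 1.028 d × 86400 s/d = 83350 m ≈ 83.4 km.

t_c ≈ 1.03 d; D_c ≈ 3.57 mg/L; x_c ≈ 83.4 km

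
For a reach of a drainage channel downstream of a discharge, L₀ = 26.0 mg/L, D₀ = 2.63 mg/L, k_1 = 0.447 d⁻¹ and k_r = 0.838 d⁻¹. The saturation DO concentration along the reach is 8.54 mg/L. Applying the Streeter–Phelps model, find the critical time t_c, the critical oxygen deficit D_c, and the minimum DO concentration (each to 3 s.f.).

t_c ≈ 1.37 d; D_c ≈ 7.52 mg/L; min DO ≈ 1.02 mg/L

t_c = [1/(k_r−k_1)] ln[(k_r/k_1)(1 − D₀(k_r−k_1)/(k_1 L₀))]
= [1/(0.838−0.447)] ln[(0.838/0.447)(1 − 2.63×0.3910/(0.447×26.0))]
= (1/0.3910) ln[1.875 × 0.9115] = 2.558 × ln(1.709) = 2.558 × 0.5358 = 1.370 d.
L(t_c) = L₀ e^(−k_1 t_c) = 26.0 × 0.5420 = 14.09 mg/L, and at the critical point k_r D_c = k_1 L, so D_c = (0.447/0.838) × 14.09 = 7.516 mg/L.
Minimum DO = C_s − D_c = 8.54 − 7.516 = 1.024 mg/L.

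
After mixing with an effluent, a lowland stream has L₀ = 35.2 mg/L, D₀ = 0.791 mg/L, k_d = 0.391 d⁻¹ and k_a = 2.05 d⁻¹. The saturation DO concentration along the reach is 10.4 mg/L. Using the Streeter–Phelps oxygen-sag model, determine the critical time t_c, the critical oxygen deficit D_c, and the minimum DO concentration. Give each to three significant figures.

t_c ≈ 0.938 d; D_c ≈ 4.65 mg/L; min DO ≈ 5.75 mg/L

With k_a/k_d = 5.243 and 1 − D₀(k_a−k_d)/(k_d L₀) = 0.9047,
t_c = ln(5.243 × 0.9047) / (2.05 − 0.391) = ln(4.743) / 1.659 = 1.557/1.659 = 0.9383 d.
D_c = (k_d/k_a) L₀ e^(−k_d t_c) = (0.391/2.05) × 35.2 × e^(−0.391×0.9383) = 0.1907 × 35.2 × 0.6929 = 4.652 mg/L.
Minimum DO = C_s − D_c = 10.4 − 4.652 = 5.748 mg/L.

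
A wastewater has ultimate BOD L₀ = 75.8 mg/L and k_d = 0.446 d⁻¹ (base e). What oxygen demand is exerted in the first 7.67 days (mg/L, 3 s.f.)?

y ≈ 73.3 mg/L

y_t = L₀(1 − e^(−k_d t)) = 75.8 × (1 − e^(−0.446×7.67))
= 75.8 × (1 − 0.03269) = 75.8 × 0.9673 = 73.32 mg/L.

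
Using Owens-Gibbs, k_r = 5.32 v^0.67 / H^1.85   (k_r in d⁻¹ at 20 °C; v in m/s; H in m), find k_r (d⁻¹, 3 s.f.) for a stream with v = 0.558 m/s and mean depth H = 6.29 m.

k_r = 5.32 × 0.558^0.67 / 6.29^1.85 = 5.32 × 0.6765 / 30.03 = 0.1199 d⁻¹.

k_r ≈ 0.120 d⁻¹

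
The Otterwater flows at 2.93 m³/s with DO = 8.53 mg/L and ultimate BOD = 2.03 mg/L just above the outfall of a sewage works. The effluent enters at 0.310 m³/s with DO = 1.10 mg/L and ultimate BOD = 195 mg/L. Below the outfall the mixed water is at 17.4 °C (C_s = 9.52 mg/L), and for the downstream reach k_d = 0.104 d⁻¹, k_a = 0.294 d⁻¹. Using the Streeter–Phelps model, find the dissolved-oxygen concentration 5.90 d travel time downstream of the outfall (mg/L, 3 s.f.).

DO ≈ 5.13 mg/L

Mixed DO = (2.93×8.53 + 0.310×1.10)/(2.93+0.310) = 25.33/3.240 = 7.819 mg/L.
Mixed L₀ = (2.93×2.03 + 0.310×195)/(3.240) = 66.40/3.240 = 20.49 mg/L.
Initial deficit D₀ = C_s − DO₀ = 9.52 − 7.819 = 1.701 mg/L.
D(5.90) = [0.104×20.49/(0.294−0.104)](e^(−0.104×5.90) − e^(−0.294×5.90)) + 1.701 e^(−0.294×5.90)
= 11.22 × (0.5414 − 0.1765) + 1.701 × 0.1765 = 4.394 mg/L.
DO = 9.52 − 4.394 = 5.126 mg/L.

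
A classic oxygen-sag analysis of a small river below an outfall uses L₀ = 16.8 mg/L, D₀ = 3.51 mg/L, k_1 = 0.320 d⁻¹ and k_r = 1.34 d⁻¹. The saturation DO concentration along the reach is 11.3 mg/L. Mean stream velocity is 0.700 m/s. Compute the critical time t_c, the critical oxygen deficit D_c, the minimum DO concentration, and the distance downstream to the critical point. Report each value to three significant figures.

With k_r/k_1 = 4.188 and 1 − D₀(k_r−k_1)/(k_1 L₀) = 0.3340,
t_c = ln(4.188 × 0.3340) / (1.34 − 0.320) = ln(1.399) / 1.020 = 0.3356/1.020 = 0.3290 d.
D_c = (k_1/k_r) L₀ e^(−k_1 t_c) = (0.320/1.34) × 16.8 × e^(−0.320×0.3290) = 0.2388 × 16.8 × 0.9001 = 3.611 mg/L.
Minimum DO = C_s − D_c = 11.3 − 3.611 = 7.689 mg/L.
x_c = v t_c = 0.700 m/s × 0.3290 d × 86400 s/d = 19900 m ≈ 19.9 km.

t_c ≈ 0.329 d; D_c ≈ 3.61 mg/L; min DO ≈ 7.69 mg/L; x_c ≈ 19.9 km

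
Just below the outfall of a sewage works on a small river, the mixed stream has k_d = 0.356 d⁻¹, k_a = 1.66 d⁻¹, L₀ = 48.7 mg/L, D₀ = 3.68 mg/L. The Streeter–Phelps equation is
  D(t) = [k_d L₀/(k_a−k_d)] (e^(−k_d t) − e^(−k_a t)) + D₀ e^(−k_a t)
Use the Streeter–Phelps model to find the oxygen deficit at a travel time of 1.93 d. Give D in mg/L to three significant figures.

D ≈ 6.30 mg/L

k_d L₀/(k_a−k_d) = 0.356×48.7/(1.66−0.356) = 17.34/1.304 = 13.30 mg/L.
e^(−k_d t) = e^(−0.356×1.930) = 0.5030; e^(−k_a t) = e^(−1.66×1.930) = 0.04061.
D = 13.30 × (0.5030 − 0.04061) + 3.68 × 0.04061 = 6.148 + 0.1494 = 6.298 mg/L.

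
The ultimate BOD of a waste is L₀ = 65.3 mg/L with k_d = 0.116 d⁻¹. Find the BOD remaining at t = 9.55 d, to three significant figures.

L ≈ 21.6 mg/L

L_t = L₀ e^(−k_d t) = 65.3 × e^(−0.116×9.55) = 65.3 × 0.3303 = 21.57 mg/L.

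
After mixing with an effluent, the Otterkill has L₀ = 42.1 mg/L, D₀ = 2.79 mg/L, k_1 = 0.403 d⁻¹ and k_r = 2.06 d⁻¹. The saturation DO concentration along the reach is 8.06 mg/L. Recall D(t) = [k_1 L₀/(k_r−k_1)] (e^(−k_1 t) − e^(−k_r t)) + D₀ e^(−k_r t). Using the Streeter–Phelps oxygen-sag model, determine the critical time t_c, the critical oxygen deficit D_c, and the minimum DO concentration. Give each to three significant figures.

With k_r/k_1 = 5.112 and 1 − D₀(k_r−k_1)/(k_1 L₀) = 0.7275,
t_c = ln(5.112 × 0.7275) / (2.06 − 0.403) = ln(3.719) / 1.657 = 1.313/1.657 = 0.7926 d.
D_c = (k_1/k_r) L₀ e^(−k_1 t_c) = (0.403/2.06) × 42.1 × e^(−0.403×0.7926) = 0.1956 × 42.1 × 0.7266 = 5.984 mg/L.
Minimum DO = C_s − D_c = 8.06 − 5.984 = 2.076 mg/L.

t_c ≈ 0.793 d; D_c ≈ 5.98 mg/L; min DO ≈ 2.08 mg/L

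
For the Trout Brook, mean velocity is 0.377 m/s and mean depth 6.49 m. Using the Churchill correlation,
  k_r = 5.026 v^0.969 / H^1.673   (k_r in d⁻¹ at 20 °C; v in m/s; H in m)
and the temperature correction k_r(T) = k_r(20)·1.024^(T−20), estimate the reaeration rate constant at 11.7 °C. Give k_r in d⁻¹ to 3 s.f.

k_r(20) = 5.026 × 0.377^0.969 / 6.49^1.673 = 5.026 × 0.3886 / 22.85 = 0.08547 d⁻¹.
k_r(11.7) = 0.08547 × 1.024^(11.7−20) = 0.08547 × 0.8213 = 0.07020 d⁻¹.

k_r ≈ 0.0702 d⁻¹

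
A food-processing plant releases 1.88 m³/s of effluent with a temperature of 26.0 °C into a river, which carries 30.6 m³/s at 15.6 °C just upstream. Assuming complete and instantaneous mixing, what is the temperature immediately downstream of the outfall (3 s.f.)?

Flow-weighted mixing: C = (Q_r C_r + Q_w C_w)/(Q_r + Q_w)
= (30.6×15.6 + 1.88×26.0)/(30.6 + 1.88) = 526.2/32.48 = 16.20 °C.

16.2 °C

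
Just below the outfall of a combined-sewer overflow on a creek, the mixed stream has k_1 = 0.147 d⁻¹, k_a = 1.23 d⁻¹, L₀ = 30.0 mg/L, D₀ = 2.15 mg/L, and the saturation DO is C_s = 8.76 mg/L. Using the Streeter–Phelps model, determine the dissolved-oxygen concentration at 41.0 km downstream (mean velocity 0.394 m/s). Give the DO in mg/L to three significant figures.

Travel time t = x/v = 41.0 km / (0.394 m/s) = 41000 m / 0.394 m/s = 104100 s = 1.204 d.
k_1 L₀/(k_a−k_1) = 0.147×30.0/(1.23−0.147) = 4.410/1.083 = 4.072 mg/L.
e^(−k_1 t) = e^(−0.147×1.204) = 0.8377; e^(−k_a t) = e^(−1.23×1.204) = 0.2273.
D = 4.072 × (0.8377 − 0.2273) + 2.15 × 0.2273 = 2.486 + 0.4887 = 2.974 mg/L.
DO = C_s − D = 8.76 − 2.974 = 5.786 mg/L.

DO ≈ 5.79 mg/L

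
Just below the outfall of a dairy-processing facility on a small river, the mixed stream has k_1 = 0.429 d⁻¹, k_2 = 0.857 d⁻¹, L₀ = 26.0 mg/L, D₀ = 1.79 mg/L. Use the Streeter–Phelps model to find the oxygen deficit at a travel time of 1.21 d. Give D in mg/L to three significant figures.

k_1 L₀/(k_2−k_1) = 0.429×26.0/(0.857−0.429) = 11.15/0.4280 = 26.06 mg/L.
e^(−k_1 t) = e^(−0.429×1.210) = 0.5951; e^(−k_2 t) = e^(−0.857×1.210) = 0.3545.
D = 26.06 × (0.5951 − 0.3545) + 1.79 × 0.3545 = 6.269 + 0.6346 = 6.903 mg/L.

D ≈ 6.90 mg/L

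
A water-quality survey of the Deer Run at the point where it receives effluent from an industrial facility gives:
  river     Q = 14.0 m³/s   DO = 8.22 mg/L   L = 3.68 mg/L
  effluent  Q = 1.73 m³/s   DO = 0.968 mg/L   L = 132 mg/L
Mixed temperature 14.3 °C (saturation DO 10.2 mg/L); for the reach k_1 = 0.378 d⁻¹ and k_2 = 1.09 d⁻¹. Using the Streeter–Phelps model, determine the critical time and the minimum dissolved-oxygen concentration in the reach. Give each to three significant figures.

t_c ≈ 0.998 d; minimum DO ≈ 5.97 mg/L

Mixed DO = (14.0×8.22 + 1.73×0.968)/(14.0+1.73) = 116.8/15.73 = 7.422 mg/L.
Mixed L₀ = (14.0×3.68 + 1.73×132)/(15.73) = 279.9/15.73 = 17.79 mg/L.
Initial deficit D₀ = C_s − DO₀ = 10.2 − 7.422 = 2.778 mg/L.
t_c = (1/0.7120) ln[(1.09/0.378)(1 − 2.778×0.7120/(0.378×17.79))] = 1.404 × ln(2.036) = 0.9984 d.
D_c = (0.378/1.09) × 17.79 × e^(−0.378×0.9984) = 0.3468 × 17.79 × 0.6857 = 4.231 mg/L.
Minimum DO = 10.2 − 4.231 = 5.969 mg/L.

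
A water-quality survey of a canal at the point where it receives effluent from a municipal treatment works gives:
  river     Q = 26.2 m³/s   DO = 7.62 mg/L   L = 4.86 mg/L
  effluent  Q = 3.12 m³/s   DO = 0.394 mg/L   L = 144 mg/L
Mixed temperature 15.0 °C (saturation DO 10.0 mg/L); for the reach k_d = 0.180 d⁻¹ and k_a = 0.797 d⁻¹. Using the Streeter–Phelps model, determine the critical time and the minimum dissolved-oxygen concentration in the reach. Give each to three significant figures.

Mixed DO = (26.2×7.62 + 3.12×0.394)/(26.2+3.12) = 200.9/29.32 = 6.851 mg/L.
Mixed L₀ = (26.2×4.86 + 3.12×144)/(29.32) = 576.6/29.32 = 19.67 mg/L.
Initial deficit D₀ = C_s − DO₀ = 10.0 − 6.851 = 3.149 mg/L.
t_c = (1/0.6170) ln[(0.797/0.180)(1 − 3.149×0.6170/(0.180×19.67))] = 1.621 × ln(1.998) = 1.121 d.
D_c = (0.180/0.797) × 19.67 × e^(−0.180×1.121) = 0.2258 × 19.67 × 0.8172 = 3.630 mg/L.
Minimum DO = 10.0 − 3.630 = 6.370 mg/L.

t_c ≈ 1.12 d; minimum DO ≈ 6.37 mg/L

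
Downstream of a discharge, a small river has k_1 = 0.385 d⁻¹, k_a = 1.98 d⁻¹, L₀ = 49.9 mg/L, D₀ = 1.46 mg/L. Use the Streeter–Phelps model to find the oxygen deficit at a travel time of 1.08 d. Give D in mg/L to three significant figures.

D ≈ 6.70 mg/L

k_1 L₀/(k_a−k_1) = 0.385×49.9/(1.98−0.385) = 19.21/1.595 = 12.04 mg/L.
e^(−k_1 t) = e^(−0.385×1.080) = 0.6598; e^(−k_a t) = e^(−1.98×1.080) = 0.1178.
D = 12.04 × (0.6598 − 0.1178) + 1.46 × 0.1178 = 6.528 + 0.1721 = 6.700 mg/L.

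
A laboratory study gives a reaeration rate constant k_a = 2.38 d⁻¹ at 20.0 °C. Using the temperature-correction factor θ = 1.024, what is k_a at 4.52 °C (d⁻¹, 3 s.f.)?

k_a ≈ 1.65 d⁻¹

k_a(T₂) = k_a(T₁) · θ^(T₂−T₁) = 2.38 × 1.024^(4.52−20.0)
= 2.38 × 1.024^-15.5 = 2.38 × 0.6927 = 1.649 d⁻¹.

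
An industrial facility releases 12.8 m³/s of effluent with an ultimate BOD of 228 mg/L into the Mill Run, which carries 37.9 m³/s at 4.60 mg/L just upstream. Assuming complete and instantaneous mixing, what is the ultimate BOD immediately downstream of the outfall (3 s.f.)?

61.0 mg/L

Flow-weighted mixing: C = (Q_r C_r + Q_w C_w)/(Q_r + Q_w)
= (37.9×4.60 + 12.8×228)/(37.9 + 12.8) = 3093/50.70 = 61.00 mg/L.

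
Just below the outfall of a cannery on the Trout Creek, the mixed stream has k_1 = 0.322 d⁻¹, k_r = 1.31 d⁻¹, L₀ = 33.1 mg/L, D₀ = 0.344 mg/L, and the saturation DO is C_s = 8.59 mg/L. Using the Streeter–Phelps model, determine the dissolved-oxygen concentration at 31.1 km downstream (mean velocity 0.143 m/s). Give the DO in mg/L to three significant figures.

DO ≈ 4.18 mg/L

Travel time t = x/v = 31.1 km / (0.143 m/s) = 31100 m / 0.143 m/s = 217500 s = 2.517 d.
k_1 L₀/(k_r−k_1) = 0.322×33.1/(1.31−0.322) = 10.66/0.9880 = 10.79 mg/L.
e^(−k_1 t) = e^(−0.322×2.517) = 0.4446; e^(−k_r t) = e^(−1.31×2.517) = 0.03698.
D = 10.79 × (0.4446 − 0.03698) + 0.344 × 0.03698 = 4.398 + 0.01272 = 4.410 mg/L.
DO = C_s − D = 8.59 − 4.410 = 4.180 mg/L.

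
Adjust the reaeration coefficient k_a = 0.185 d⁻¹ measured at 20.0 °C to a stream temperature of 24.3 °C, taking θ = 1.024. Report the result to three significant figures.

k_a ≈ 0.205 d⁻¹

k_a(T₂) = k_a(T₁) · θ^(T₂−T₁) = 0.185 × 1.024^(24.3−20.0)
= 0.185 × 1.024^4.30 = 0.185 × 1.107 = 0.2049 d⁻¹.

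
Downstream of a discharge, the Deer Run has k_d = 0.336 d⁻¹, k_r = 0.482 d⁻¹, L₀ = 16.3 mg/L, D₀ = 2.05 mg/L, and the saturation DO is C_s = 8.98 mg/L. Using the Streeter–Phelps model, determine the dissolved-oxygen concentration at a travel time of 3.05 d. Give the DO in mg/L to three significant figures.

DO ≈ 3.67 mg/L

k_d L₀/(k_r−k_d) = 0.336×16.3/(0.482−0.336) = 5.477/0.1460 = 37.51 mg/L.
e^(−k_d t) = e^(−0.336×3.050) = 0.3589; e^(−k_r t) = e^(−0.482×3.050) = 0.2299.
D = 37.51 × (0.3589 − 0.2299) + 2.05 × 0.2299 = 4.838 + 0.4713 = 5.309 mg/L.
DO = C_s − D = 8.98 − 5.309 = 3.671 mg/L.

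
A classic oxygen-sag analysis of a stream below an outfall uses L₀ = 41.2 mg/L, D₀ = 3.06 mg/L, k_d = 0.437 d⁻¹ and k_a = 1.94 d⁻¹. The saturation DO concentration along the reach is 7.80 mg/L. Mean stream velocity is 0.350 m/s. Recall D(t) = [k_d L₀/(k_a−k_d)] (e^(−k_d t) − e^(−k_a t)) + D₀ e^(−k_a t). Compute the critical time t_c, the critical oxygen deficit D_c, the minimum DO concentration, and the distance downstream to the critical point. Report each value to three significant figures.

With k_a/k_d = 4.439 and 1 − D₀(k_a−k_d)/(k_d L₀) = 0.7446,
t_c = ln(4.439 × 0.7446) / (1.94 − 0.437) = ln(3.305) / 1.503 = 1.196/1.503 = 0.7954 d.
D_c = (k_d/k_a) L₀ e^(−k_d t_c) = (0.437/1.94) × 41.2 × e^(−0.437×0.7954) = 0.2253 × 41.2 × 0.7064 = 6.556 mg/L.
Minimum DO = C_s − D_c = 7.80 − 6.556 = 1.244 mg/L.
x_c = v t_c = 0.350 m/s × 0.7954 d × 86400 s/d = 24050 m ≈ 24.1 km.

t_c ≈ 0.795 d; D_c ≈ 6.56 mg/L; min DO ≈ 1.24 mg/L; x_c ≈ 24.1 km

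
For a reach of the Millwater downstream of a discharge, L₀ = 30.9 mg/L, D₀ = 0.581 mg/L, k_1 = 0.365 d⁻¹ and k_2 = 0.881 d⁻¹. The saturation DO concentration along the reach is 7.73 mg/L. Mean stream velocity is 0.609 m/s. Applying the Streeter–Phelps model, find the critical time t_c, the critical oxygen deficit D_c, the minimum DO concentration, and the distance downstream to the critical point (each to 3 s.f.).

t_c = [1/(k_2−k_1)] ln[(k_2/k_1)(1 − D₀(k_2−k_1)/(k_1 L₀))]
= [1/(0.881−0.365)] ln[(0.881/0.365)(1 − 0.581×0.5160/(0.365×30.9))]
= (1/0.5160) ln[2.414 × 0.9734] = 1.938 × ln(2.350) = 1.938 × 0.8542 = 1.655 d.
L(t_c) = L₀ e^(−k_1 t_c) = 30.9 × 0.5465 = 16.89 mg/L, and at the critical point k_2 D_c = k_1 L, so D_c = (0.365/0.881) × 16.89 = 6.996 mg/L.
Minimum DO = C_s − D_c = 7.73 − 6.996 = 0.7339 mg/L.
x_c = v t_c = 0.609 m/s × 1.655 d × 86400 s/d = 87110 m ≈ 87.1 km.

t_c ≈ 1.66 d; D_c ≈ 7.00 mg/L; min DO ≈ 0.734 mg/L; x_c ≈ 87.1 km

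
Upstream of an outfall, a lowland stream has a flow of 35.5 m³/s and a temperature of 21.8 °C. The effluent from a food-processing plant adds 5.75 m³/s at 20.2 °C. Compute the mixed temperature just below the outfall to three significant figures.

Flow-weighted mixing: C = (Q_r C_r + Q_w C_w)/(Q_r + Q_w)
= (35.5×21.8 + 5.75×20.2)/(35.5 + 5.75) = 890.0/41.25 = 21.58 °C.

21.6 °C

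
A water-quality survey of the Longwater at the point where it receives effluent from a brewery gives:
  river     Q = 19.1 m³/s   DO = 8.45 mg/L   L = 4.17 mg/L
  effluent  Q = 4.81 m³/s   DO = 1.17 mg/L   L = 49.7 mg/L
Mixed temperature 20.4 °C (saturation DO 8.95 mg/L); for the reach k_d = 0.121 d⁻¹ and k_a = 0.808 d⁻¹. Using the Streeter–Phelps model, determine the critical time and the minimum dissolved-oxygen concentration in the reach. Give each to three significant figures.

Mixed DO = (19.1×8.45 + 4.81×1.17)/(19.1+4.81) = 167.0/23.91 = 6.985 mg/L.
Mixed L₀ = (19.1×4.17 + 4.81×49.7)/(23.91) = 318.7/23.91 = 13.33 mg/L.
Initial deficit D₀ = C_s − DO₀ = 8.95 − 6.985 = 1.965 mg/L.
t_c = (1/0.6870) ln[(0.808/0.121)(1 − 1.965×0.6870/(0.121×13.33))] = 1.456 × ln(1.090) = 0.1252 d.
D_c = (0.121/0.808) × 13.33 × e^(−0.121×0.1252) = 0.1498 × 13.33 × 0.9850 = 1.966 mg/L.
Minimum DO = 8.95 − 1.966 = 6.984 mg/L.

t_c ≈ 0.125 d; minimum DO ≈ 6.98 mg/L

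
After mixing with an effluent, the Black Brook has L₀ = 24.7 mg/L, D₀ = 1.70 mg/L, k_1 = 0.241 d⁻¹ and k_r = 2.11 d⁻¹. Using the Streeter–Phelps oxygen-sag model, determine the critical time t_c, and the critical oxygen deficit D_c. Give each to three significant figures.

t_c ≈ 0.753 d; D_c ≈ 2.35 mg/L

With k_r/k_1 = 8.755 and 1 − D₀(k_r−k_1)/(k_1 L₀) = 0.4662,
t_c = ln(8.755 × 0.4662) / (2.11 − 0.241) = ln(4.082) / 1.869 = 1.407/1.869 = 0.7526 d.
L(t_c) = L₀ e^(−k_1 t_c) = 24.7 × 0.8341 = 20.60 mg/L, and at the critical point k_r D_c = k_1 L, so D_c = (0.241/2.11) × 20.60 = 2.353 mg/L.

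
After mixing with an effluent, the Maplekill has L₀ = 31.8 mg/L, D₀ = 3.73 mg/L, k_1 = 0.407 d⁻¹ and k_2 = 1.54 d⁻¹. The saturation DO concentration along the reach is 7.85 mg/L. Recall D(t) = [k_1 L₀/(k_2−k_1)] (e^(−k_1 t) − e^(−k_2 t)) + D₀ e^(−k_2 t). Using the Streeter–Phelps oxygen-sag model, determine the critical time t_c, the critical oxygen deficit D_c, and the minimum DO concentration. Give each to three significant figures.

t_c ≈ 0.826 d; D_c ≈ 6.01 mg/L; min DO ≈ 1.84 mg/L

With k_2/k_1 = 3.784 and 1 − D₀(k_2−k_1)/(k_1 L₀) = 0.6735,
t_c = ln(3.784 × 0.6735) / (1.54 − 0.407) = ln(2.548) / 1.133 = 0.9354/1.133 = 0.8256 d.
L(t_c) = L₀ e^(−k_1 t_c) = 31.8 × 0.7146 = 22.72 mg/L, and at the critical point k_2 D_c = k_1 L, so D_c = (0.407/1.54) × 22.72 = 6.006 mg/L.
Minimum DO = C_s − D_c = 7.85 − 6.006 = 1.844 mg/L.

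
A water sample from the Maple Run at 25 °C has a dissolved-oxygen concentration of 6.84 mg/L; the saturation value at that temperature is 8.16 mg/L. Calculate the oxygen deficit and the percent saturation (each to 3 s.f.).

D = C_s − C = 8.16 − 6.84 = 1.32 mg/L.
% saturation = 6.84/8.16 × 100 = 83.8 %.

D ≈ 1.32 mg/L; 83.8 % saturation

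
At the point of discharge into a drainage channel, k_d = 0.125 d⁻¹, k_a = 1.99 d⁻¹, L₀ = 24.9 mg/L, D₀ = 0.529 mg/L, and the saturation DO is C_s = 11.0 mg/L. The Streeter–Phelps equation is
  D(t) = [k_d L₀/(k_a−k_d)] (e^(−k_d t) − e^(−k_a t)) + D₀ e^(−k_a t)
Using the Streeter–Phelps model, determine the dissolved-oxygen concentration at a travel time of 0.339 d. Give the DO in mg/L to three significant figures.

DO ≈ 9.98 mg/L

k_d L₀/(k_a−k_d) = 0.125×24.9/(1.99−0.125) = 3.112/1.865 = 1.669 mg/L.
e^(−k_d t) = e^(−0.125×0.3390) = 0.9585; e^(−k_a t) = e^(−1.99×0.3390) = 0.5094.
D = 1.669 × (0.9585 − 0.5094) + 0.529 × 0.5094 = 0.7496 + 0.2694 = 1.019 mg/L.
DO = C_s − D = 11.0 − 1.019 = 9.981 mg/L.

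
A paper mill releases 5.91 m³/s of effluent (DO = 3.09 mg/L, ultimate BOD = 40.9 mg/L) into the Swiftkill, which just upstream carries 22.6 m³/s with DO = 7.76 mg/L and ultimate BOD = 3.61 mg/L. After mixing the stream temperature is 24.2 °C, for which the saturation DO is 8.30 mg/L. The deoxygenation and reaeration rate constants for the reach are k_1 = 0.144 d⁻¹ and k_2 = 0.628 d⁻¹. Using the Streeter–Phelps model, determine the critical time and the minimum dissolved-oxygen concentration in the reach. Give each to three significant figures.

t_c ≈ 1.82 d; minimum DO ≈ 6.30 mg/L

Mixed DO = (22.6×7.76 + 5.91×3.09)/(22.6+5.91) = 193.6/28.51 = 6.792 mg/L.
Mixed L₀ = (22.6×3.61 + 5.91×40.9)/(28.51) = 323.3/28.51 = 11.34 mg/L.
Initial deficit D₀ = C_s − DO₀ = 8.30 − 6.792 = 1.508 mg/L.
t_c = (1/0.4840) ln[(0.628/0.144)(1 − 1.508×0.4840/(0.144×11.34))] = 2.066 × ln(2.412) = 1.819 d.
D_c = (0.144/0.628) × 11.34 × e^(−0.144×1.819) = 0.2293 × 11.34 × 0.7696 = 2.001 mg/L.
Minimum DO = 8.30 − 2.001 = 6.299 mg/L.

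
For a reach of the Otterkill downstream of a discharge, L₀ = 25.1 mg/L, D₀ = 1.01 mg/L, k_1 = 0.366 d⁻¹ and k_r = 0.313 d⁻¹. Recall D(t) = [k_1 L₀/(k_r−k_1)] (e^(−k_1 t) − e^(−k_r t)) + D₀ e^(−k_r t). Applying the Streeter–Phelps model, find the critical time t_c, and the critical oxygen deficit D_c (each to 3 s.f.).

t_c ≈ 2.84 d; D_c ≈ 10.4 mg/L

At the critical point dD/dt = 0, so k_1 L₀ e^(−k_1 t) = k_r D. Substituting D(t) from the Streeter–Phelps equation and solving for t gives
t_c = ln[(k_r/k_1)(1 − D₀(k_r−k_1)/(k_1 L₀))] / (k_r−k_1).
Here k_r−k_1 = -0.05300 d⁻¹ and 1 − D₀(k_r−k_1)/(k_1 L₀) = 1 − 1.01×-0.05300/(0.366×25.1) = 1.006, so
t_c = ln(0.8552 × 1.006) / -0.05300 = -0.1506 / -0.05300 = 2.842 d.
L(t_c) = L₀ e^(−k_1 t_c) = 25.1 × 0.3534 = 8.871 mg/L, and at the critical point k_r D_c = k_1 L, so D_c = (0.366/0.313) × 8.871 = 10.37 mg/L.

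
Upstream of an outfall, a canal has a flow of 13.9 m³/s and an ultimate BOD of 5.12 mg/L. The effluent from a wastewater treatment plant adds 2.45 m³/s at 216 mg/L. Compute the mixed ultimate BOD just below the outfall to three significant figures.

36.7 mg/L

Flow-weighted mixing: C = (Q_r C_r + Q_w C_w)/(Q_r + Q_w)
= (13.9×5.12 + 2.45×216)/(13.9 + 2.45) = 600.4/16.35 = 36.72 mg/L.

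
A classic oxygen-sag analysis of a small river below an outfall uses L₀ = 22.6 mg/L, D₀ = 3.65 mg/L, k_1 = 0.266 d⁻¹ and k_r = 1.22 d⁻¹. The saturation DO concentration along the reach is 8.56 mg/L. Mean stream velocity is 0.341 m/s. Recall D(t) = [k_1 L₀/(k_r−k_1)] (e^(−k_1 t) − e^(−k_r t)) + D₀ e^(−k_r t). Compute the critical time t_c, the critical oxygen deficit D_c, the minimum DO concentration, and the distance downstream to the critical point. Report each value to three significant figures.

t_c ≈ 0.689 d; D_c ≈ 4.10 mg/L; min DO ≈ 4.46 mg/L; x_c ≈ 20.3 km

At the critical point dD/dt = 0, so k_1 L₀ e^(−k_1 t) = k_r D. Substituting D(t) from the Streeter–Phelps equation and solving for t gives
t_c = ln[(k_r/k_1)(1 − D₀(k_r−k_1)/(k_1 L₀))] / (k_r−k_1).
Here k_r−k_1 = 0.9540 d⁻¹ and 1 − D₀(k_r−k_1)/(k_1 L₀) = 1 − 3.65×0.9540/(0.266×22.6) = 0.4208, so
t_c = ln(4.586 × 0.4208) / 0.9540 = 0.6574 / 0.9540 = 0.6891 d.
D_c = (k_1/k_r) L₀ e^(−k_1 t_c) = (0.266/1.22) × 22.6 × e^(−0.266×0.6891) = 0.2180 × 22.6 × 0.8325 = 4.102 mg/L.
Minimum DO = C_s − D_c = 8.56 − 4.102 = 4.458 mg/L.
x_c = v t_c = 0.341 m/s × 0.6891 d × 86400 s/d = 20300 m ≈ 20.3 km.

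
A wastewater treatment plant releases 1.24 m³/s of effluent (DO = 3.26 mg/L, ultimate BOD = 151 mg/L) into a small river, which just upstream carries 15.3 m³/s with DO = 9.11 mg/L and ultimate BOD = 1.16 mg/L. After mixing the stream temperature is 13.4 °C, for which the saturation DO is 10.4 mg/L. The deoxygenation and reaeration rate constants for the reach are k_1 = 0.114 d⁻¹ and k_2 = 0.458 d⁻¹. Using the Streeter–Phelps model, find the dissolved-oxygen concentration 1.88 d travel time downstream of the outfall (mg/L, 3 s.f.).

Mixed DO = (15.3×9.11 + 1.24×3.26)/(15.3+1.24) = 143.4/16.54 = 8.671 mg/L.
Mixed L₀ = (15.3×1.16 + 1.24×151)/(16.54) = 205.0/16.54 = 12.39 mg/L.
Initial deficit D₀ = C_s − DO₀ = 10.4 − 8.671 = 1.729 mg/L.
D(1.88) = [0.114×12.39/(0.458−0.114)](e^(−0.114×1.88) − e^(−0.458×1.88)) + 1.729 e^(−0.458×1.88)
= 4.107 × (0.8071 − 0.4227) + 1.729 × 0.4227 = 2.309 mg/L.
DO = 10.4 − 2.309 = 8.091 mg/L.

DO ≈ 8.09 mg/L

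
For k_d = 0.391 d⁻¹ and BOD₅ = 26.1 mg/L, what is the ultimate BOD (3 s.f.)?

BOD₅ = L₀(1 − e^(−5k_d)) ⇒ L₀ = BOD₅ / (1 − e^(−5×0.391))
= 26.1 / (1 − 0.1416) = 26.1 / 0.8584 = 30.40 mg/L.

L₀ ≈ 30.4 mg/L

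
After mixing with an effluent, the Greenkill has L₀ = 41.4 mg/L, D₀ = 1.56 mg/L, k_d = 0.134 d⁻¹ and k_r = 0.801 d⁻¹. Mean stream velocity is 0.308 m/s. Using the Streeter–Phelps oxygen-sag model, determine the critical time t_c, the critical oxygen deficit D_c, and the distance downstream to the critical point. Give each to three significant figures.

At the critical point dD/dt = 0, so k_d L₀ e^(−k_d t) = k_r D. Substituting D(t) from the Streeter–Phelps equation and solving for t gives
t_c = ln[(k_r/k_d)(1 − D₀(k_r−k_d)/(k_d L₀))] / (k_r−k_d).
Here k_r−k_d = 0.6670 d⁻¹ and 1 − D₀(k_r−k_d)/(k_d L₀) = 1 − 1.56×0.6670/(0.134×41.4) = 0.8124, so
t_c = ln(5.978 × 0.8124) / 0.6670 = 1.580 / 0.6670 = 2.369 d.
D_c = (k_d/k_r) L₀ e^(−k_d t_c) = (0.134/0.801) × 41.4 × e^(−0.134×2.369) = 0.1673 × 41.4 × 0.7280 = 5.042 mg/L.
x_c = v t_c = 0.308 m/s × 2.369 d × 86400 s/d = 63050 m ≈ 63.0 km.

t_c ≈ 2.37 d; D_c ≈ 5.04 mg/L; x_c ≈ 63.0 km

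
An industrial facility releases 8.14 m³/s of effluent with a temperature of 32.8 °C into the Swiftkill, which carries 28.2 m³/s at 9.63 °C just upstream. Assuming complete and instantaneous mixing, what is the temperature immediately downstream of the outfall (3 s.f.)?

14.8 °C

Flow-weighted mixing: C = (Q_r C_r + Q_w C_w)/(Q_r + Q_w)
= (28.2×9.63 + 8.14×32.8)/(28.2 + 8.14) = 538.6/36.34 = 14.82 °C.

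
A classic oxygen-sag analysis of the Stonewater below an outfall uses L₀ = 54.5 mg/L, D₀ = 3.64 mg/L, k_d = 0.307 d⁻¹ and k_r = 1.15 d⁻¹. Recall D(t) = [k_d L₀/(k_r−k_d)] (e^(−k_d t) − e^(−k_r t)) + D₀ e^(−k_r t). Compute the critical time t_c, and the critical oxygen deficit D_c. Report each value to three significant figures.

t_c ≈ 1.33 d; D_c ≈ 9.68 mg/L

At the critical point dD/dt = 0, so k_d L₀ e^(−k_d t) = k_r D. Substituting D(t) from the Streeter–Phelps equation and solving for t gives
t_c = ln[(k_r/k_d)(1 − D₀(k_r−k_d)/(k_d L₀))] / (k_r−k_d).
Here k_r−k_d = 0.8430 d⁻¹ and 1 − D₀(k_r−k_d)/(k_d L₀) = 1 − 3.64×0.8430/(0.307×54.5) = 0.8166, so
t_c = ln(3.746 × 0.8166) / 0.8430 = 1.118 / 0.8430 = 1.326 d.
D_c = (k_d/k_r) L₀ e^(−k_d t_c) = (0.307/1.15) × 54.5 × e^(−0.307×1.326) = 0.2670 × 54.5 × 0.6655 = 9.683 mg/L.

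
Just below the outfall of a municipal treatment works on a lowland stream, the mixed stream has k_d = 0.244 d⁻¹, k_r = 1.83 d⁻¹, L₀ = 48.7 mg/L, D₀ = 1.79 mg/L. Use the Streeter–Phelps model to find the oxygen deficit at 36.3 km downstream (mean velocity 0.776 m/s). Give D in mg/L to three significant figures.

D ≈ 4.45 mg/L

Travel time t = x/v = 36.3 km / (0.776 m/s) = 36300 m / 0.776 m/s = 46780 s = 0.5414 d.
k_d L₀/(k_r−k_d) = 0.244×48.7/(1.83−0.244) = 11.88/1.586 = 7.492 mg/L.
e^(−k_d t) = e^(−0.244×0.5414) = 0.8762; e^(−k_r t) = e^(−1.83×0.5414) = 0.3713.
D = 7.492 × (0.8762 − 0.3713) + 1.79 × 0.3713 = 3.783 + 0.6646 = 4.448 mg/L.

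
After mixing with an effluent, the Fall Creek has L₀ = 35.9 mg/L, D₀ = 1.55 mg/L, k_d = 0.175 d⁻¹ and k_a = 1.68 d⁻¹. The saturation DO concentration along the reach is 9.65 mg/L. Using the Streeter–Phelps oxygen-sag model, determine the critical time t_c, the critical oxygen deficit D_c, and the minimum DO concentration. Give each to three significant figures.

t_c = [1/(k_a−k_d)] ln[(k_a/k_d)(1 − D₀(k_a−k_d)/(k_d L₀))]
= [1/(1.68−0.175)] ln[(1.68/0.175)(1 − 1.55×1.505/(0.175×35.9))]
= (1/1.505) ln[9.600 × 0.6287] = 0.6645 × ln(6.035) = 0.6645 × 1.798 = 1.194 d.
L(t_c) = L₀ e^(−k_d t_c) = 35.9 × 0.8114 = 29.13 mg/L, and at the critical point k_a D_c = k_d L, so D_c = (0.175/1.68) × 29.13 = 3.034 mg/L.
Minimum DO = C_s − D_c = 9.65 − 3.034 = 6.616 mg/L.

t_c ≈ 1.19 d; D_c ≈ 3.03 mg/L; min DO ≈ 6.62 mg/L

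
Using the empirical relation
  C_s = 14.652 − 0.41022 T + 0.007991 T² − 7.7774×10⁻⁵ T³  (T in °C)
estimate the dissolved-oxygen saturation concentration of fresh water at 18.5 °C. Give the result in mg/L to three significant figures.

C_s = 14.652 − 0.41022×18.5 + 0.007991×18.5² − 7.7774×10⁻⁵×18.5³ = 9.305 mg/L.

C_s ≈ 9.31 mg/L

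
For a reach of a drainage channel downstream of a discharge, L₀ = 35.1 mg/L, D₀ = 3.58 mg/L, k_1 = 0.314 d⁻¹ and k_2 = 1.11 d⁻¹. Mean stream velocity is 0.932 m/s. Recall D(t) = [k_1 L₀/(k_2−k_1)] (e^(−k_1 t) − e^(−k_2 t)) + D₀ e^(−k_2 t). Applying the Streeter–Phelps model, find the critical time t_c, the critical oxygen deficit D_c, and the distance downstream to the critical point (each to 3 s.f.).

t_c ≈ 1.21 d; D_c ≈ 6.79 mg/L; x_c ≈ 97.5 km

With k_2/k_1 = 3.535 and 1 − D₀(k_2−k_1)/(k_1 L₀) = 0.7414,
t_c = ln(3.535 × 0.7414) / (1.11 − 0.314) = ln(2.621) / 0.7960 = 0.9636/0.7960 = 1.211 d.
L(t_c) = L₀ e^(−k_1 t_c) = 35.1 × 0.6838 = 24.00 mg/L, and at the critical point k_2 D_c = k_1 L, so D_c = (0.314/1.11) × 24.00 = 6.790 mg/L.
x_c = v t_c = 0.932 m/s × 1.211 d × 86400 s/d = 97480 m ≈ 97.5 km.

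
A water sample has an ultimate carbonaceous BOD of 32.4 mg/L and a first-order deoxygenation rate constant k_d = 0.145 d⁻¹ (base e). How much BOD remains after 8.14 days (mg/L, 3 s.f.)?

L ≈ 9.95 mg/L

L_t = L₀ e^(−k_d t) = 32.4 × e^(−0.145×8.14) = 32.4 × 0.3072 = 9.953 mg/L.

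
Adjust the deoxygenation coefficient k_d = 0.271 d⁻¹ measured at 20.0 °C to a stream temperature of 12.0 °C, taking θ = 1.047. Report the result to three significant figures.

k_d(T₂) = k_d(T₁) · θ^(T₂−T₁) = 0.271 × 1.047^(12.0−20.0)
= 0.271 × 1.047^-8.00 = 0.271 × 0.6925 = 0.1877 d⁻¹.

k_d ≈ 0.188 d⁻¹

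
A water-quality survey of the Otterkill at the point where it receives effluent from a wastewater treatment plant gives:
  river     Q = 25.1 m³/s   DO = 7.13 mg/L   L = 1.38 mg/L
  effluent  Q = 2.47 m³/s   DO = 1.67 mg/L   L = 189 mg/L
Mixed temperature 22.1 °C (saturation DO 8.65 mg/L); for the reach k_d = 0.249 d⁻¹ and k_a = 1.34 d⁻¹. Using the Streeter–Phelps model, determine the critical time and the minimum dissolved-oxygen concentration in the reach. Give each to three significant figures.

Mixed DO = (25.1×7.13 + 2.47×1.67)/(25.1+2.47) = 183.1/27.57 = 6.641 mg/L.
Mixed L₀ = (25.1×1.38 + 2.47×189)/(27.57) = 501.5/27.57 = 18.19 mg/L.
Initial deficit D₀ = C_s − DO₀ = 8.65 − 6.641 = 2.009 mg/L.
t_c = (1/1.091) ln[(1.34/0.249)(1 − 2.009×1.091/(0.249×18.19))] = 0.9166 × ln(2.777) = 0.9362 d.
D_c = (0.249/1.34) × 18.19 × e^(−0.249×0.9362) = 0.1858 × 18.19 × 0.7921 = 2.677 mg/L.
Minimum DO = 8.65 − 2.677 = 5.973 mg/L.

t_c ≈ 0.936 d; minimum DO ≈ 5.97 mg/L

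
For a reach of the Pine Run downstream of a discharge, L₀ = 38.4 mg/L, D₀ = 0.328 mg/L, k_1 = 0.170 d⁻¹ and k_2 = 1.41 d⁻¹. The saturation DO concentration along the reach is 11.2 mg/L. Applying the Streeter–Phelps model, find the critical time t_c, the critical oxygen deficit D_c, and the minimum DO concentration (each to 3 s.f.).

t_c = [1/(k_2−k_1)] ln[(k_2/k_1)(1 − D₀(k_2−k_1)/(k_1 L₀))]
= [1/(1.41−0.170)] ln[(1.41/0.170)(1 − 0.328×1.240/(0.170×38.4))]
= (1/1.240) ln[8.294 × 0.9377] = 0.8065 × ln(7.777) = 0.8065 × 2.051 = 1.654 d.
D_c = (k_1/k_2) L₀ e^(−k_1 t_c) = (0.170/1.41) × 38.4 × e^(−0.170×1.654) = 0.1206 × 38.4 × 0.7549 = 3.495 mg/L.
Minimum DO = C_s − D_c = 11.2 − 3.495 = 7.705 mg/L.

t_c ≈ 1.65 d; D_c ≈ 3.49 mg/L; min DO ≈ 7.71 mg/L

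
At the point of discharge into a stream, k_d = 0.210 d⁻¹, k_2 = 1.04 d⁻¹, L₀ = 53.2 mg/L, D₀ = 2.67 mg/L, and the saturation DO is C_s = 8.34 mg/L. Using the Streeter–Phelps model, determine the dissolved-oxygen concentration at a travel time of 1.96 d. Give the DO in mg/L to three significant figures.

DO ≈ 0.827 mg/L

k_d L₀/(k_2−k_d) = 0.210×53.2/(1.04−0.210) = 11.17/0.8300 = 13.46 mg/L.
e^(−k_d t) = e^(−0.210×1.960) = 0.6626; e^(−k_2 t) = e^(−1.04×1.960) = 0.1302.
D = 13.46 × (0.6626 − 0.1302) + 2.67 × 0.1302 = 7.166 + 0.3477 = 7.513 mg/L.
DO = C_s − D = 8.34 − 7.513 = 0.8267 mg/L.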